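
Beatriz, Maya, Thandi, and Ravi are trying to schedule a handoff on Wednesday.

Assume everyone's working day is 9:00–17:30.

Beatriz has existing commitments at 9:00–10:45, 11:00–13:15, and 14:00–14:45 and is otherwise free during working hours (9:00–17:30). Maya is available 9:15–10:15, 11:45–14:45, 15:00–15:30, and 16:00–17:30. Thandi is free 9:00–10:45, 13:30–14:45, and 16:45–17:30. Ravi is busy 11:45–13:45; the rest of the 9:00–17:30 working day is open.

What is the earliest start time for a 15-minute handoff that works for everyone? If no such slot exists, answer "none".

13:45

Beatriz free within 09:00–17:30: 10:45–11:00, 13:15–14:00, 14:45–17:30.
Ravi free within 09:00–17:30: 09:00–11:45, 13:45–17:30.
Beatriz ∩ Maya: 13:15–14:00, 15:00–15:30, 16:00–17:30.
Beatriz ∩ Maya ∩ Thandi: 13:30–14:00, 16:45–17:30.
Beatriz ∩ Maya ∩ Thandi ∩ Ravi: 13:45–14:00, 16:45–17:30.
Windows ≥ 15 min: 13:45–14:00, 16:45–17:30.
Earliest such window starts at 13:45.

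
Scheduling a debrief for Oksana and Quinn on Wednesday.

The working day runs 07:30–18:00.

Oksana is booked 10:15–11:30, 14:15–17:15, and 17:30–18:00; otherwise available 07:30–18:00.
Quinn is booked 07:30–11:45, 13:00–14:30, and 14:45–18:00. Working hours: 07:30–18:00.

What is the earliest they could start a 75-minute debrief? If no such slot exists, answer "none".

Oksana free within 07:30–18:00: 07:30–10:15, 11:30–14:15, 17:15–17:30.
Quinn free within 07:30–18:00: 11:45–13:00, 14:30–14:45.
Oksana ∩ Quinn: 11:45–13:00.
Windows ≥ 75 min: 11:45–13:00.
Earliest such window starts at 11:45.

11:45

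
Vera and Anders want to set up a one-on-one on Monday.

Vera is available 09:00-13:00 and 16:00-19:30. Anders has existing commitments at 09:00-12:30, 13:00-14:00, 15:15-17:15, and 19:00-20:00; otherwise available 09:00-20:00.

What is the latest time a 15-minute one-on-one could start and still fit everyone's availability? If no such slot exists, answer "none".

Anders free within 09:00–20:00: 12:30–13:00, 14:00–15:15, 17:15–19:00.
Vera ∩ Anders: 12:30–13:00, 17:15–19:00.
Windows ≥ 15 min: 12:30–13:00, 17:15–19:00.
Latest start in the last window 17:15–19:00 is 19:00 − 15 min = 18:45.

18:45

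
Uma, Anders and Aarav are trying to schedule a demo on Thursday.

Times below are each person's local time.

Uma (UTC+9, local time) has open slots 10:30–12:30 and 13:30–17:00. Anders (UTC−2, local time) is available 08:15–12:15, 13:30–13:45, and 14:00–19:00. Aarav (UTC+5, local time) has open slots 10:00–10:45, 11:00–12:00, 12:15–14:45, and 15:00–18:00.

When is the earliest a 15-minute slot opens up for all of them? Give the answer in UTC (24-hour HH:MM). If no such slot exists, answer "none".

Uma → UTC: 01:30–03:30, 04:30–08:00.
Anders → UTC: 10:15–14:15, 15:30–15:45, 16:00–21:00.
Aarav → UTC: 05:00–05:45, 06:00–07:00, 07:15–09:45, 10:00–13:00.
Uma ∩ Anders: (none).
Uma ∩ Anders ∩ Aarav: (none).
Windows ≥ 15 min: (none).

none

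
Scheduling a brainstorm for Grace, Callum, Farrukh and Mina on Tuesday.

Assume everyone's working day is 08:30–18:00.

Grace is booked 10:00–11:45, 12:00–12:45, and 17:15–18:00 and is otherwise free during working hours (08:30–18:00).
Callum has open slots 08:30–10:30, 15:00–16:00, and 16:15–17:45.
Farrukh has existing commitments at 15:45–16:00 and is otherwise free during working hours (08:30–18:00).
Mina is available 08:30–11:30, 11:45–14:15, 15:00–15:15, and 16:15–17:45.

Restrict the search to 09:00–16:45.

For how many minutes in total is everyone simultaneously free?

Grace free within 08:30–18:00: 08:30–10:00, 11:45–12:00, 12:45–17:15.
Farrukh free within 08:30–18:00: 08:30–15:45, 16:00–18:00.
Grace ∩ Callum: 08:30–10:00, 15:00–16:00, 16:15–17:15.
Grace ∩ Callum ∩ Farrukh: 08:30–10:00, 15:00–15:45, 16:15–17:15.
Grace ∩ Callum ∩ Farrukh ∩ Mina: 08:30–10:00, 15:00–15:15, 16:15–17:15.
Restricted to 09:00–16:45: 09:00–10:00, 15:00–15:15, 16:15–16:45.
Total common minutes: 60 + 15 + 30 = 105.

105 minutes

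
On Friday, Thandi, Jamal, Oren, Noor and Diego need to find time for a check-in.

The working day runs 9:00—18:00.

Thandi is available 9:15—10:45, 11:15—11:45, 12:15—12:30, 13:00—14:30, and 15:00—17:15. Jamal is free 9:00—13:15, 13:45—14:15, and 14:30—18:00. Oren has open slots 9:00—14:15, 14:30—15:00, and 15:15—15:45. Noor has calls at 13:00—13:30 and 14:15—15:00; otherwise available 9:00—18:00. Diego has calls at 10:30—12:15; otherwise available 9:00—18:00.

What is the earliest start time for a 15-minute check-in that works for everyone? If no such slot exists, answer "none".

Noor free within 09:00–18:00: 09:00–13:00, 13:30–14:15, 15:00–18:00.
Diego free within 09:00–18:00: 09:00–10:30, 12:15–18:00.
Thandi ∩ Jamal: 09:15–10:45, 11:15–11:45, 12:15–12:30, 13:00–13:15, 13:45–14:15, 15:00–17:15.
Thandi ∩ Jamal ∩ Oren: 09:15–10:45, 11:15–11:45, 12:15–12:30, 13:00–13:15, 13:45–14:15, 15:15–15:45.
Thandi ∩ Jamal ∩ Oren ∩ Noor: 09:15–10:45, 11:15–11:45, 12:15–12:30, 13:45–14:15, 15:15–15:45.
Thandi ∩ Jamal ∩ Oren ∩ Noor ∩ Diego: 09:15–10:30, 12:15–12:30, 13:45–14:15, 15:15–15:45.
Windows ≥ 15 min: 09:15–10:30, 12:15–12:30, 13:45–14:15, 15:15–15:45.
Earliest such window starts at 09:15.

09:15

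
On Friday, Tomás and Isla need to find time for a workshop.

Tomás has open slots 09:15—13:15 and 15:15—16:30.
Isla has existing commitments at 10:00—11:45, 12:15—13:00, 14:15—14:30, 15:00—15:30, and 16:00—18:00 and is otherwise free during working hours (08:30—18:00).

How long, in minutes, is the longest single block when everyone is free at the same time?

45 minutes

Isla free within 08:30–18:00: 08:30–10:00, 11:45–12:15, 13:00–14:15, 14:30–15:00, 15:30–16:00.
Tomás ∩ Isla: 09:15–10:00, 11:45–12:15, 13:00–13:15, 15:30–16:00.
Common window lengths: 45, 30, 15, 30 min; longest is 45.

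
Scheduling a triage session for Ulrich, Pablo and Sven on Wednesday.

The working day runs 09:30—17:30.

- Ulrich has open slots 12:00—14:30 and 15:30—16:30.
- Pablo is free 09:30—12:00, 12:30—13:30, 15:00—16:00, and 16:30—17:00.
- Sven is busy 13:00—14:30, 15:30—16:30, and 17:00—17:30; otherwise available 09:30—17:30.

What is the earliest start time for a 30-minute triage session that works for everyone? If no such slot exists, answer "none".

12:30

Sven free within 09:30–17:30: 09:30–13:00, 14:30–15:30, 16:30–17:00.
Ulrich ∩ Pablo: 12:30–13:30, 15:30–16:00.
Ulrich ∩ Pablo ∩ Sven: 12:30–13:00.
Windows ≥ 30 min: 12:30–13:00.
Earliest such window starts at 12:30.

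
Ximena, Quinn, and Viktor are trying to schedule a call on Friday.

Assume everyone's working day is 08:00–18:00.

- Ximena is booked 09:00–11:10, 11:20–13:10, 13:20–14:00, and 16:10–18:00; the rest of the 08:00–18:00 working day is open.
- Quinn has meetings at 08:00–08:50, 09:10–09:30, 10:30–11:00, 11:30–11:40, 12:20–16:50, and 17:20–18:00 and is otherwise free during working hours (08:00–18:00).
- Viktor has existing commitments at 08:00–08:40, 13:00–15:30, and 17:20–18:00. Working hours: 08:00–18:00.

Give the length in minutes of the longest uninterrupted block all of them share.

Ximena free within 08:00–18:00: 08:00–09:00, 11:10–11:20, 13:10–13:20, 14:00–16:10.
Quinn free within 08:00–18:00: 08:50–09:10, 09:30–10:30, 11:00–11:30, 11:40–12:20, 16:50–17:20.
Viktor free within 08:00–18:00: 08:40–13:00, 15:30–17:20.
Ximena ∩ Quinn: 08:50–09:00, 11:10–11:20.
Ximena ∩ Quinn ∩ Viktor: 08:50–09:00, 11:10–11:20.
Common window lengths: 10, 10 min; longest is 10.

10 minutes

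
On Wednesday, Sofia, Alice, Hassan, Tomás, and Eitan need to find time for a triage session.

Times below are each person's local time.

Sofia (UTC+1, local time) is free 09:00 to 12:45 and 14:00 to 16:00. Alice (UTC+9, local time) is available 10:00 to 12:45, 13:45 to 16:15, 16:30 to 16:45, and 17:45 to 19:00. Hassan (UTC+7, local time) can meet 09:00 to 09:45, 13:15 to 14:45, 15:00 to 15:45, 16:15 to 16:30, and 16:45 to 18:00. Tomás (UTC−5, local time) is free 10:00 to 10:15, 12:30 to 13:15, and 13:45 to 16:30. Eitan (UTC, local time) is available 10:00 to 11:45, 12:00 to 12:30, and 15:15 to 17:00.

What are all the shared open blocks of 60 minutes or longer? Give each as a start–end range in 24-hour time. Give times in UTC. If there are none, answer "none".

none

Sofia → UTC: 08:00–11:45, 13:00–15:00.
Alice → UTC: 01:00–03:45, 04:45–07:15, 07:30–07:45, 08:45–10:00.
Hassan → UTC: 02:00–02:45, 06:15–07:45, 08:00–08:45, 09:15–09:30, 09:45–11:00.
Tomás → UTC: 15:00–15:15, 17:30–18:15, 18:45–21:30.
Eitan → UTC: 10:00–11:45, 12:00–12:30, 15:15–17:00.
Sofia ∩ Alice: 08:45–10:00.
Sofia ∩ Alice ∩ Hassan: 09:15–09:30, 09:45–10:00.
Sofia ∩ Alice ∩ Hassan ∩ Tomás: (none).
Sofia ∩ Alice ∩ Hassan ∩ Tomás ∩ Eitan: (none).
Windows ≥ 60 min: (none).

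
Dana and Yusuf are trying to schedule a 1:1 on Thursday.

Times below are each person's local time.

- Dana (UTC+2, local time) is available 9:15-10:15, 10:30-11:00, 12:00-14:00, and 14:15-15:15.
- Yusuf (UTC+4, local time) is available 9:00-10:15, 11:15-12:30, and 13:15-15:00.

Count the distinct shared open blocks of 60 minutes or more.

2

Dana → UTC: 07:15–08:15, 08:30–09:00, 10:00–12:00, 12:15–13:15.
Yusuf → UTC: 05:00–06:15, 07:15–08:30, 09:15–11:00.
Dana ∩ Yusuf: 07:15–08:15, 10:00–11:00.
Windows ≥ 60 min: 07:15–08:15, 10:00–11:00.
That's 2 windows.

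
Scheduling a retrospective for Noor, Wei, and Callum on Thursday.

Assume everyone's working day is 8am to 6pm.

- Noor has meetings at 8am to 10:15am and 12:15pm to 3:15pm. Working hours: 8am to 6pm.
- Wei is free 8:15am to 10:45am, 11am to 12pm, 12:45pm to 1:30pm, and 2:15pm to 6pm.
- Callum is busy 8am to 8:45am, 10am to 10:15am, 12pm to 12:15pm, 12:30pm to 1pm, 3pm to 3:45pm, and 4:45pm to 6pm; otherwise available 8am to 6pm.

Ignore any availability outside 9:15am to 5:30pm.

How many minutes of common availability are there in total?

Noor free within 08:00–18:00: 10:15–12:15, 15:15–18:00.
Callum free within 08:00–18:00: 08:45–10:00, 10:15–12:00, 12:15–12:30, 13:00–15:00, 15:45–16:45.
Noor ∩ Wei: 10:15–10:45, 11:00–12:00, 15:15–18:00.
Noor ∩ Wei ∩ Callum: 10:15–10:45, 11:00–12:00, 15:45–16:45.
Restricted to 09:15–17:30: 10:15–10:45, 11:00–12:00, 15:45–16:45.
Total common minutes: 30 + 60 + 60 = 150.

150 minutes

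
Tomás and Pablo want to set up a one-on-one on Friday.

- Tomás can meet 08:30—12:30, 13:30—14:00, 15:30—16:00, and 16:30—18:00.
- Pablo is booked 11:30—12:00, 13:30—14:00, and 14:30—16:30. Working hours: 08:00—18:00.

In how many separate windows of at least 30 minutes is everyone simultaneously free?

3

Pablo free within 08:00–18:00: 08:00–11:30, 12:00–13:30, 14:00–14:30, 16:30–18:00.
Tomás ∩ Pablo: 08:30–11:30, 12:00–12:30, 16:30–18:00.
Windows ≥ 30 min: 08:30–11:30, 12:00–12:30, 16:30–18:00.
That's 3 windows.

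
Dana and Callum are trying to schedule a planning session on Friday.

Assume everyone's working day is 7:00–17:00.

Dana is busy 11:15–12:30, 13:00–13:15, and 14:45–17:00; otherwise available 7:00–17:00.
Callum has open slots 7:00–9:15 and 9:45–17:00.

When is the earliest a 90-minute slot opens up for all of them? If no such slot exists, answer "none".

07:00

Dana free within 07:00–17:00: 07:00–11:15, 12:30–13:00, 13:15–14:45.
Dana ∩ Callum: 07:00–09:15, 09:45–11:15, 12:30–13:00, 13:15–14:45.
Windows ≥ 90 min: 07:00–09:15, 09:45–11:15, 13:15–14:45.
Earliest such window starts at 07:00.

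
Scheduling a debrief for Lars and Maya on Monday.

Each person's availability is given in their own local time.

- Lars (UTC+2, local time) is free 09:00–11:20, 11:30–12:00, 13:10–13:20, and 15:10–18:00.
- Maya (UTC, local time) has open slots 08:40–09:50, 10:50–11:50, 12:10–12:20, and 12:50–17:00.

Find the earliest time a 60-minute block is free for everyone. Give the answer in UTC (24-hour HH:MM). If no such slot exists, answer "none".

13:10

Lars → UTC: 07:00–09:20, 09:30–10:00, 11:10–11:20, 13:10–16:00.
Maya → UTC: 08:40–09:50, 10:50–11:50, 12:10–12:20, 12:50–17:00.
Lars ∩ Maya: 08:40–09:20, 09:30–09:50, 11:10–11:20, 13:10–16:00.
Windows ≥ 60 min: 13:10–16:00.
Earliest such window starts at 13:10.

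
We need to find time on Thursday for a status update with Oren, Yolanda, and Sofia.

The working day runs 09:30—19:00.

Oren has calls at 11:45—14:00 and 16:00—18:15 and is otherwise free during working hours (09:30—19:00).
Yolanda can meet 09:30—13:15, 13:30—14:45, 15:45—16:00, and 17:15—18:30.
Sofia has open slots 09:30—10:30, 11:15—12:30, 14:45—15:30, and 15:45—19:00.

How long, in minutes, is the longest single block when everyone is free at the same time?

60 minutes

Oren free within 09:30–19:00: 09:30–11:45, 14:00–16:00, 18:15–19:00.
Oren ∩ Yolanda: 09:30–11:45, 14:00–14:45, 15:45–16:00, 18:15–18:30.
Oren ∩ Yolanda ∩ Sofia: 09:30–10:30, 11:15–11:45, 15:45–16:00, 18:15–18:30.
Common window lengths: 60, 30, 15, 15 min; longest is 60.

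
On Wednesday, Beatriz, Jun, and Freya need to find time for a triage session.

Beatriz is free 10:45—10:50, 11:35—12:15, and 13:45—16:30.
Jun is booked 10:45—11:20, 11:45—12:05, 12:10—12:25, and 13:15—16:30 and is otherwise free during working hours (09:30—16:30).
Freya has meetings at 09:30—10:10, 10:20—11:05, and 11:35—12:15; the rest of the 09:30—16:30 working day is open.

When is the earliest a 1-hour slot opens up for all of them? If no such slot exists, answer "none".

none

Jun free within 09:30–16:30: 09:30–10:45, 11:20–11:45, 12:05–12:10, 12:25–13:15.
Freya free within 09:30–16:30: 10:10–10:20, 11:05–11:35, 12:15–16:30.
Beatriz ∩ Jun: 11:35–11:45, 12:05–12:10.
Beatriz ∩ Jun ∩ Freya: (none).
Windows ≥ 60 min: (none).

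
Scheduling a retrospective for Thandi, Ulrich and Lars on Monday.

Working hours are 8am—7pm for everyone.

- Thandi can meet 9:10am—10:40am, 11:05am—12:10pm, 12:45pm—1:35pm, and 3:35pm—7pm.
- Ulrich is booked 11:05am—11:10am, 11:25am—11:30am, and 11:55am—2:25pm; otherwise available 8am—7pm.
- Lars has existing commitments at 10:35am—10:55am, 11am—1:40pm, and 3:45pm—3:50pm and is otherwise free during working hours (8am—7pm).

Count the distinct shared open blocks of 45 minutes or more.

Ulrich free within 08:00–19:00: 08:00–11:05, 11:10–11:25, 11:30–11:55, 14:25–19:00.
Lars free within 08:00–19:00: 08:00–10:35, 10:55–11:00, 13:40–15:45, 15:50–19:00.
Thandi ∩ Ulrich: 09:10–10:40, 11:10–11:25, 11:30–11:55, 15:35–19:00.
Thandi ∩ Ulrich ∩ Lars: 09:10–10:35, 15:35–15:45, 15:50–19:00.
Windows ≥ 45 min: 09:10–10:35, 15:50–19:00.
That's 2 windows.

2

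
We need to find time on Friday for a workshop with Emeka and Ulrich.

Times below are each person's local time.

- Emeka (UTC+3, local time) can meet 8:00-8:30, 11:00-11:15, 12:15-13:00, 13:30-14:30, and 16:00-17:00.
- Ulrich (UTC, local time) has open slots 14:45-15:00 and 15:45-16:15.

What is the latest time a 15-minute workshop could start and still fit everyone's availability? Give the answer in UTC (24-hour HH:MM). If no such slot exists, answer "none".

none

Emeka → UTC: 05:00–05:30, 08:00–08:15, 09:15–10:00, 10:30–11:30, 13:00–14:00.
Ulrich → UTC: 14:45–15:00, 15:45–16:15.
Emeka ∩ Ulrich: (none).
Windows ≥ 15 min: (none).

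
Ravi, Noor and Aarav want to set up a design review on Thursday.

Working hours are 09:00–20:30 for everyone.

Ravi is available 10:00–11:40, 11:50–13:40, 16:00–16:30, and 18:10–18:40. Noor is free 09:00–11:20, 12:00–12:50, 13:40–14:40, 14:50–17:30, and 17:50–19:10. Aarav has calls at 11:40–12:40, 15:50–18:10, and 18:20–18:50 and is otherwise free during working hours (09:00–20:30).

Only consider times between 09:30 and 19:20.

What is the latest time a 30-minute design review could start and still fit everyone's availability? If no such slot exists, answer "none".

10:50

Aarav free within 09:00–20:30: 09:00–11:40, 12:40–15:50, 18:10–18:20, 18:50–20:30.
Ravi ∩ Noor: 10:00–11:20, 12:00–12:50, 16:00–16:30, 18:10–18:40.
Ravi ∩ Noor ∩ Aarav: 10:00–11:20, 12:40–12:50, 18:10–18:20.
Restricted to 09:30–19:20: 10:00–11:20, 12:40–12:50, 18:10–18:20.
Windows ≥ 30 min: 10:00–11:20.
Latest start in the last window 10:00–11:20 is 11:20 − 30 min = 10:50.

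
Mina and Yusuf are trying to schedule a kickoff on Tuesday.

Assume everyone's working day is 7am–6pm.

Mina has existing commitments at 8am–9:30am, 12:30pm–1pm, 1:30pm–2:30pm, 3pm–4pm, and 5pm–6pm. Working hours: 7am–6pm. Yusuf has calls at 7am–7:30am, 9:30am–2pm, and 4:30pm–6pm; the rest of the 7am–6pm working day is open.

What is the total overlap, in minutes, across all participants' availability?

Mina free within 07:00–18:00: 07:00–08:00, 09:30–12:30, 13:00–13:30, 14:30–15:00, 16:00–17:00.
Yusuf free within 07:00–18:00: 07:30–09:30, 14:00–16:30.
Mina ∩ Yusuf: 07:30–08:00, 14:30–15:00, 16:00–16:30.
Total common minutes: 30 + 30 + 30 = 90.

90 minutes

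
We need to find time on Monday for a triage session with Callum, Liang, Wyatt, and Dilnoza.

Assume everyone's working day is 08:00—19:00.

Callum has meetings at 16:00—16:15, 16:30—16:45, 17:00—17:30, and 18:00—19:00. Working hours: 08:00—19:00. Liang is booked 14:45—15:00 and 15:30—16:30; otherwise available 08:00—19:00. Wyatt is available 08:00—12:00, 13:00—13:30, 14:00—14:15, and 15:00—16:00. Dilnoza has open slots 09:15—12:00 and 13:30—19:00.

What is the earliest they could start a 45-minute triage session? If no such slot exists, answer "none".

Callum free within 08:00–19:00: 08:00–16:00, 16:15–16:30, 16:45–17:00, 17:30–18:00.
Liang free within 08:00–19:00: 08:00–14:45, 15:00–15:30, 16:30–19:00.
Callum ∩ Liang: 08:00–14:45, 15:00–15:30, 16:45–17:00, 17:30–18:00.
Callum ∩ Liang ∩ Wyatt: 08:00–12:00, 13:00–13:30, 14:00–14:15, 15:00–15:30.
Callum ∩ Liang ∩ Wyatt ∩ Dilnoza: 09:15–12:00, 14:00–14:15, 15:00–15:30.
Windows ≥ 45 min: 09:15–12:00.
Earliest such window starts at 09:15.

09:15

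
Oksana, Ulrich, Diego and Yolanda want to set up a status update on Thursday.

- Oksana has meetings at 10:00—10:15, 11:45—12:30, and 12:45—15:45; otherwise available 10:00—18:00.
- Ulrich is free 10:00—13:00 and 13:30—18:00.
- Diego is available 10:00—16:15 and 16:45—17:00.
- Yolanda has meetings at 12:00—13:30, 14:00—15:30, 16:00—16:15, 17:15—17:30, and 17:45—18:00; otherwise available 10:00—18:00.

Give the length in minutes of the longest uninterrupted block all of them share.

90 minutes

Oksana free within 10:00–18:00: 10:15–11:45, 12:30–12:45, 15:45–18:00.
Yolanda free within 10:00–18:00: 10:00–12:00, 13:30–14:00, 15:30–16:00, 16:15–17:15, 17:30–17:45.
Oksana ∩ Ulrich: 10:15–11:45, 12:30–12:45, 15:45–18:00.
Oksana ∩ Ulrich ∩ Diego: 10:15–11:45, 12:30–12:45, 15:45–16:15, 16:45–17:00.
Oksana ∩ Ulrich ∩ Diego ∩ Yolanda: 10:15–11:45, 15:45–16:00, 16:45–17:00.
Common window lengths: 90, 15, 15 min; longest is 90.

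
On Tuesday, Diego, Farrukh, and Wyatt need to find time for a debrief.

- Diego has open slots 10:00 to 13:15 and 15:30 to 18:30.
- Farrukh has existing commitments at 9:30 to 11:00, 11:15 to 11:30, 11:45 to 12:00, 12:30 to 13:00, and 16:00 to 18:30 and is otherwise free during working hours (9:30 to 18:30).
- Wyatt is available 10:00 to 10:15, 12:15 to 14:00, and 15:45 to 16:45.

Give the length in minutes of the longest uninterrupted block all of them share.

Farrukh free within 09:30–18:30: 11:00–11:15, 11:30–11:45, 12:00–12:30, 13:00–16:00.
Diego ∩ Farrukh: 11:00–11:15, 11:30–11:45, 12:00–12:30, 13:00–13:15, 15:30–16:00.
Diego ∩ Farrukh ∩ Wyatt: 12:15–12:30, 13:00–13:15, 15:45–16:00.
Common window lengths: 15, 15, 15 min; longest is 15.

15 minutes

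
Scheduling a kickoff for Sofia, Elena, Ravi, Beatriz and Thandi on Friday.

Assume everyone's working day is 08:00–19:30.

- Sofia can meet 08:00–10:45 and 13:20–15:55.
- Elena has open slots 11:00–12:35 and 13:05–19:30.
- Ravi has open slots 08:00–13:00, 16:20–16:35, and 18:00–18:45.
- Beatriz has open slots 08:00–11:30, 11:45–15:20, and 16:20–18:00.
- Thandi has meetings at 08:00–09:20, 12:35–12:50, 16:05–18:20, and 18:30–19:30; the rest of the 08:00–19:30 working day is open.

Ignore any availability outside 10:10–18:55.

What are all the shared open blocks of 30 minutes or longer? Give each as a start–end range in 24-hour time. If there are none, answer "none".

Thandi free within 08:00–19:30: 09:20–12:35, 12:50–16:05, 18:20–18:30.
Sofia ∩ Elena: 13:20–15:55.
Sofia ∩ Elena ∩ Ravi: (none).
Sofia ∩ Elena ∩ Ravi ∩ Beatriz: (none).
Sofia ∩ Elena ∩ Ravi ∩ Beatriz ∩ Thandi: (none).
Restricted to 10:10–18:55: (none).
Windows ≥ 30 min: (none).

none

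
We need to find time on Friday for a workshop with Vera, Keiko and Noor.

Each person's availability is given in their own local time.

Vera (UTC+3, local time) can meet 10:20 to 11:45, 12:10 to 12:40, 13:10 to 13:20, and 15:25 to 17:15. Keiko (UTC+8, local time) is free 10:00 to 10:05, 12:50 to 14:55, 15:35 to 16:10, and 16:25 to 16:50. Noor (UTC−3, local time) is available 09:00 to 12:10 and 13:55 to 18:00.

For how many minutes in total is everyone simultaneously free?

0 minutes

Vera → UTC: 07:20–08:45, 09:10–09:40, 10:10–10:20, 12:25–14:15.
Keiko → UTC: 02:00–02:05, 04:50–06:55, 07:35–08:10, 08:25–08:50.
Noor → UTC: 12:00–15:10, 16:55–21:00.
Vera ∩ Keiko: 07:35–08:10, 08:25–08:45.
Vera ∩ Keiko ∩ Noor: (none).
Total common minutes: 0.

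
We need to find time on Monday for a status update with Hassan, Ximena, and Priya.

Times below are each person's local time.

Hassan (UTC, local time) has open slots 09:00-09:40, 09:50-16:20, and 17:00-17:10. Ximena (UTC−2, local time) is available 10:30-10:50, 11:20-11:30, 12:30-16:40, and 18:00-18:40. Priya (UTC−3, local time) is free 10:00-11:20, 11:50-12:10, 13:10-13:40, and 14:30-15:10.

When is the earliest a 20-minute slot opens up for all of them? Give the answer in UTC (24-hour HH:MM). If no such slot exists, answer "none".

Hassan → UTC: 09:00–09:40, 09:50–16:20, 17:00–17:10.
Ximena → UTC: 12:30–12:50, 13:20–13:30, 14:30–18:40, 20:00–20:40.
Priya → UTC: 13:00–14:20, 14:50–15:10, 16:10–16:40, 17:30–18:10.
Hassan ∩ Ximena: 12:30–12:50, 13:20–13:30, 14:30–16:20, 17:00–17:10.
Hassan ∩ Ximena ∩ Priya: 13:20–13:30, 14:50–15:10, 16:10–16:20.
Windows ≥ 20 min: 14:50–15:10.
Earliest such window starts at 14:50.

14:50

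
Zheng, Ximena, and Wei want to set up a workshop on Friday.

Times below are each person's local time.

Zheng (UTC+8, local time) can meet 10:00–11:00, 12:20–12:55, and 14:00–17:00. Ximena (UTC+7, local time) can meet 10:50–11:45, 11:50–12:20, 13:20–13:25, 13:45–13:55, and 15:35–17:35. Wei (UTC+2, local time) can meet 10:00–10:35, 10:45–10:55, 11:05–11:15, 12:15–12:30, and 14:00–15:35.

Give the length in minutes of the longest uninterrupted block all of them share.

Zheng → UTC: 02:00–03:00, 04:20–04:55, 06:00–09:00.
Ximena → UTC: 03:50–04:45, 04:50–05:20, 06:20–06:25, 06:45–06:55, 08:35–10:35.
Wei → UTC: 08:00–08:35, 08:45–08:55, 09:05–09:15, 10:15–10:30, 12:00–13:35.
Zheng ∩ Ximena: 04:20–04:45, 04:50–04:55, 06:20–06:25, 06:45–06:55, 08:35–09:00.
Zheng ∩ Ximena ∩ Wei: 08:45–08:55.
Single common window of 10 minutes.

10 minutes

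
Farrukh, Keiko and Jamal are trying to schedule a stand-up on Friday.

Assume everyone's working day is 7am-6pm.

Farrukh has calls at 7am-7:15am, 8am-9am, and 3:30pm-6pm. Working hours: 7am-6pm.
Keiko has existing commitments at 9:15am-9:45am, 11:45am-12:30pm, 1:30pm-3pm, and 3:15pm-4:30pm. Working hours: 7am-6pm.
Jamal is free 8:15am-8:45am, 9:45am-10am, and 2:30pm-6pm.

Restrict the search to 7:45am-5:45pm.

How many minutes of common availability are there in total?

30 minutes

Farrukh free within 07:00–18:00: 07:15–08:00, 09:00–15:30.
Keiko free within 07:00–18:00: 07:00–09:15, 09:45–11:45, 12:30–13:30, 15:00–15:15, 16:30–18:00.
Farrukh ∩ Keiko: 07:15–08:00, 09:00–09:15, 09:45–11:45, 12:30–13:30, 15:00–15:15.
Farrukh ∩ Keiko ∩ Jamal: 09:45–10:00, 15:00–15:15.
Restricted to 07:45–17:45: 09:45–10:00, 15:00–15:15.
Total common minutes: 15 + 15 = 30.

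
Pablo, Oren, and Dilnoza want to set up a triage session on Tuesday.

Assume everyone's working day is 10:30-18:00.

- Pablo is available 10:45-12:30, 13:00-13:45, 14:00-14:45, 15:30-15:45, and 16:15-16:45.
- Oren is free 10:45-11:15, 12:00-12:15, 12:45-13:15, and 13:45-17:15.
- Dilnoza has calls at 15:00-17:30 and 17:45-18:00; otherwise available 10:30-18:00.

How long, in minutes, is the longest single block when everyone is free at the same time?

Dilnoza free within 10:30–18:00: 10:30–15:00, 17:30–17:45.
Pablo ∩ Oren: 10:45–11:15, 12:00–12:15, 13:00–13:15, 14:00–14:45, 15:30–15:45, 16:15–16:45.
Pablo ∩ Oren ∩ Dilnoza: 10:45–11:15, 12:00–12:15, 13:00–13:15, 14:00–14:45.
Common window lengths: 30, 15, 15, 45 min; longest is 45.

45 minutes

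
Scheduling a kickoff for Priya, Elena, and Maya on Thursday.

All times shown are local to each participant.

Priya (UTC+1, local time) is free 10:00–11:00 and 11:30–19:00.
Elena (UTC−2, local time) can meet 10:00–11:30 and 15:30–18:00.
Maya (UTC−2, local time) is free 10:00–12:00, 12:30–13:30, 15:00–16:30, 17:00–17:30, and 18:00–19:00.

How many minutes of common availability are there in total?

Priya → UTC: 09:00–10:00, 10:30–18:00.
Elena → UTC: 12:00–13:30, 17:30–20:00.
Maya → UTC: 12:00–14:00, 14:30–15:30, 17:00–18:30, 19:00–19:30, 20:00–21:00.
Priya ∩ Elena: 12:00–13:30, 17:30–18:00.
Priya ∩ Elena ∩ Maya: 12:00–13:30, 17:30–18:00.
Total common minutes: 90 + 30 = 120.

120 minutes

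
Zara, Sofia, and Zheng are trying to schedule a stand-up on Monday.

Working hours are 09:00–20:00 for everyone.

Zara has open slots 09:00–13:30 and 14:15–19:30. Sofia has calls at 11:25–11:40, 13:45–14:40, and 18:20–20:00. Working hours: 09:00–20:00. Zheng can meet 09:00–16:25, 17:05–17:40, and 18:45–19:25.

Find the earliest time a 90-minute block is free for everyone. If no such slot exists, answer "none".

09:00

Sofia free within 09:00–20:00: 09:00–11:25, 11:40–13:45, 14:40–18:20.
Zara ∩ Sofia: 09:00–11:25, 11:40–13:30, 14:40–18:20.
Zara ∩ Sofia ∩ Zheng: 09:00–11:25, 11:40–13:30, 14:40–16:25, 17:05–17:40.
Windows ≥ 90 min: 09:00–11:25, 11:40–13:30, 14:40–16:25.
Earliest such window starts at 09:00.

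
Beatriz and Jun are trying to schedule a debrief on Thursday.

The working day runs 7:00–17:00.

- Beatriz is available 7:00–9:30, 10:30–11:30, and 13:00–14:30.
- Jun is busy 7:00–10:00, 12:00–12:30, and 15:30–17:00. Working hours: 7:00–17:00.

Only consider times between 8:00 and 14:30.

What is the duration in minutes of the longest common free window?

Jun free within 07:00–17:00: 10:00–12:00, 12:30–15:30.
Beatriz ∩ Jun: 10:30–11:30, 13:00–14:30.
Restricted to 08:00–14:30: 10:30–11:30, 13:00–14:30.
Common window lengths: 60, 90 min; longest is 90.

90 minutes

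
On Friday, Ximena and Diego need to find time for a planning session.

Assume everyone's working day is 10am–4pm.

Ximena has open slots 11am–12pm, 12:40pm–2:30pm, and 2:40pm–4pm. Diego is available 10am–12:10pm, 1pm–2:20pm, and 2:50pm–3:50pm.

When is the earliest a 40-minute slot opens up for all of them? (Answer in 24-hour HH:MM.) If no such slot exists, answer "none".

Ximena ∩ Diego: 11:00–12:00, 13:00–14:20, 14:50–15:50.
Windows ≥ 40 min: 11:00–12:00, 13:00–14:20, 14:50–15:50.
Earliest such window starts at 11:00.

11:00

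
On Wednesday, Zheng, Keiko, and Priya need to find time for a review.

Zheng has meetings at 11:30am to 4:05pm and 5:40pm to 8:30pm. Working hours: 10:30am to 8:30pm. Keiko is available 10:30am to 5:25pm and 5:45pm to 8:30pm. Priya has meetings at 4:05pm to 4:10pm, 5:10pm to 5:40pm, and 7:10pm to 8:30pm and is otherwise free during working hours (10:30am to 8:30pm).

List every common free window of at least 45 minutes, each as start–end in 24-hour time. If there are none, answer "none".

Zheng free within 10:30–20:30: 10:30–11:30, 16:05–17:40.
Priya free within 10:30–20:30: 10:30–16:05, 16:10–17:10, 17:40–19:10.
Zheng ∩ Keiko: 10:30–11:30, 16:05–17:25.
Zheng ∩ Keiko ∩ Priya: 10:30–11:30, 16:10–17:10.
Windows ≥ 45 min: 10:30–11:30, 16:10–17:10.

10:30–11:30, 16:10–17:10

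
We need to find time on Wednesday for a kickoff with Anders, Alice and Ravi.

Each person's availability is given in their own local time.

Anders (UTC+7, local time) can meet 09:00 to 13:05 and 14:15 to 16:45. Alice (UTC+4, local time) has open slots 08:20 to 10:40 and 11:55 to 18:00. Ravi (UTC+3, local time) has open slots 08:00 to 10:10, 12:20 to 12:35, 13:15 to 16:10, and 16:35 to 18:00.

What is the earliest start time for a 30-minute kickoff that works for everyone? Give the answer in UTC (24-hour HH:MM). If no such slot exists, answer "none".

Anders → UTC: 02:00–06:05, 07:15–09:45.
Alice → UTC: 04:20–06:40, 07:55–14:00.
Ravi → UTC: 05:00–07:10, 09:20–09:35, 10:15–13:10, 13:35–15:00.
Anders ∩ Alice: 04:20–06:05, 07:55–09:45.
Anders ∩ Alice ∩ Ravi: 05:00–06:05, 09:20–09:35.
Windows ≥ 30 min: 05:00–06:05.
Earliest such window starts at 05:00.

05:00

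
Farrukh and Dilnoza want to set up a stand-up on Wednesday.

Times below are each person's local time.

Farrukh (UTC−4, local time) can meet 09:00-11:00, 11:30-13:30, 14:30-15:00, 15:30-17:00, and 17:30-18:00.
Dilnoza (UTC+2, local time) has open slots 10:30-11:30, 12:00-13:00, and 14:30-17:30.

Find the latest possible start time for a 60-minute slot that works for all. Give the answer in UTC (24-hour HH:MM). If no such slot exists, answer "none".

14:00

Farrukh → UTC: 13:00–15:00, 15:30–17:30, 18:30–19:00, 19:30–21:00, 21:30–22:00.
Dilnoza → UTC: 08:30–09:30, 10:00–11:00, 12:30–15:30.
Farrukh ∩ Dilnoza: 13:00–15:00.
Windows ≥ 60 min: 13:00–15:00.
Latest start in the last window 13:00–15:00 is 15:00 − 60 min = 14:00.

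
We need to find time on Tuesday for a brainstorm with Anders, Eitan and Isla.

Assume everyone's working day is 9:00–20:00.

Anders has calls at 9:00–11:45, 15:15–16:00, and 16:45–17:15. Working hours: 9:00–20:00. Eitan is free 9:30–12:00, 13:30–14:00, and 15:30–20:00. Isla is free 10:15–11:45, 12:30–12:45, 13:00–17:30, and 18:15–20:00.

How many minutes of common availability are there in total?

Anders free within 09:00–20:00: 11:45–15:15, 16:00–16:45, 17:15–20:00.
Anders ∩ Eitan: 11:45–12:00, 13:30–14:00, 16:00–16:45, 17:15–20:00.
Anders ∩ Eitan ∩ Isla: 13:30–14:00, 16:00–16:45, 17:15–17:30, 18:15–20:00.
Total common minutes: 30 + 45 + 15 + 105 = 195.

195 minutes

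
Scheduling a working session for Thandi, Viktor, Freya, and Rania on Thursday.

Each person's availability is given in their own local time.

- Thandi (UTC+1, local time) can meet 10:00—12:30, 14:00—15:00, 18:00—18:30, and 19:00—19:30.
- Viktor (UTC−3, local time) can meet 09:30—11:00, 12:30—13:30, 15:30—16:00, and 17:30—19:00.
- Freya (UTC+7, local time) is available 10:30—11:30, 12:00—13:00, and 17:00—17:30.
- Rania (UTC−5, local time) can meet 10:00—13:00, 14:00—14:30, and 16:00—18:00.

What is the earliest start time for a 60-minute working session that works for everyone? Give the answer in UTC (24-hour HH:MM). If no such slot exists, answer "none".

none

Thandi → UTC: 09:00–11:30, 13:00–14:00, 17:00–17:30, 18:00–18:30.
Viktor → UTC: 12:30–14:00, 15:30–16:30, 18:30–19:00, 20:30–22:00.
Freya → UTC: 03:30–04:30, 05:00–06:00, 10:00–10:30.
Rania → UTC: 15:00–18:00, 19:00–19:30, 21:00–23:00.
Thandi ∩ Viktor: 13:00–14:00.
Thandi ∩ Viktor ∩ Freya: (none).
Thandi ∩ Viktor ∩ Freya ∩ Rania: (none).
Windows ≥ 60 min: (none).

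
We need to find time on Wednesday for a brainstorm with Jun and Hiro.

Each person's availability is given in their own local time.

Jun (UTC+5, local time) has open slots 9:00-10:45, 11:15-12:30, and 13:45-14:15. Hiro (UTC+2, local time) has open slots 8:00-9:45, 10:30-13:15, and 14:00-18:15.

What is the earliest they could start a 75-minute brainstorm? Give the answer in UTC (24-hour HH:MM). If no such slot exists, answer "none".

Jun → UTC: 04:00–05:45, 06:15–07:30, 08:45–09:15.
Hiro → UTC: 06:00–07:45, 08:30–11:15, 12:00–16:15.
Jun ∩ Hiro: 06:15–07:30, 08:45–09:15.
Windows ≥ 75 min: 06:15–07:30.
Earliest such window starts at 06:15.

06:15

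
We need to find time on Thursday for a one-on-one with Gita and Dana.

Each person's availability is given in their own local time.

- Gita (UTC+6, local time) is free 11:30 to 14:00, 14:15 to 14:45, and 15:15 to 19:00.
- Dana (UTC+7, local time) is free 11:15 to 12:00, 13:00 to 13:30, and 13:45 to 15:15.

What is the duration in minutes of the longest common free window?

Gita → UTC: 05:30–08:00, 08:15–08:45, 09:15–13:00.
Dana → UTC: 04:15–05:00, 06:00–06:30, 06:45–08:15.
Gita ∩ Dana: 06:00–06:30, 06:45–08:00.
Common window lengths: 30, 75 min; longest is 75.

75 minutes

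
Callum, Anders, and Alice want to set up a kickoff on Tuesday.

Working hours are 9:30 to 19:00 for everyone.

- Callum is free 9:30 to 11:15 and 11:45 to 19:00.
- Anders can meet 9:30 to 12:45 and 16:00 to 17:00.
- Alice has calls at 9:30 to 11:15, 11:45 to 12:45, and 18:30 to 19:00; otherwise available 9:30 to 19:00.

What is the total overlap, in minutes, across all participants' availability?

Alice free within 09:30–19:00: 11:15–11:45, 12:45–18:30.
Callum ∩ Anders: 09:30–11:15, 11:45–12:45, 16:00–17:00.
Callum ∩ Anders ∩ Alice: 16:00–17:00.
Total common minutes: 60.

60 minutes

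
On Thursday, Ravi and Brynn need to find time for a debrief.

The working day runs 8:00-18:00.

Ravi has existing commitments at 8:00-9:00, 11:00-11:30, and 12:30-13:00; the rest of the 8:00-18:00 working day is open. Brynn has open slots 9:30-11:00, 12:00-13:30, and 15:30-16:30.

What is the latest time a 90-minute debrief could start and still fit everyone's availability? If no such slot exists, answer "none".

Ravi free within 08:00–18:00: 09:00–11:00, 11:30–12:30, 13:00–18:00.
Ravi ∩ Brynn: 09:30–11:00, 12:00–12:30, 13:00–13:30, 15:30–16:30.
Windows ≥ 90 min: 09:30–11:00.
Latest start in the last window 09:30–11:00 is 11:00 − 90 min = 09:30.

09:30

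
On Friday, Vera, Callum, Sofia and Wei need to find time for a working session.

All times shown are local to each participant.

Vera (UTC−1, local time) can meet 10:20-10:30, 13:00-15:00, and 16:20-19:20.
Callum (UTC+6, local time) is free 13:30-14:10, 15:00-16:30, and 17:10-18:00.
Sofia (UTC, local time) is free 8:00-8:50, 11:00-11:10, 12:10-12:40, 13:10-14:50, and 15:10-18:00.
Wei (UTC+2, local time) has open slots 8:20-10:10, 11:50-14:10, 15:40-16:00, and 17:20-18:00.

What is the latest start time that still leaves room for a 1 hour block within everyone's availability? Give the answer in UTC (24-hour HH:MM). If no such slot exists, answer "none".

none

Vera → UTC: 11:20–11:30, 14:00–16:00, 17:20–20:20.
Callum → UTC: 07:30–08:10, 09:00–10:30, 11:10–12:00.
Sofia → UTC: 08:00–08:50, 11:00–11:10, 12:10–12:40, 13:10–14:50, 15:10–18:00.
Wei → UTC: 06:20–08:10, 09:50–12:10, 13:40–14:00, 15:20–16:00.
Vera ∩ Callum: 11:20–11:30.
Vera ∩ Callum ∩ Sofia: (none).
Vera ∩ Callum ∩ Sofia ∩ Wei: (none).
Windows ≥ 60 min: (none).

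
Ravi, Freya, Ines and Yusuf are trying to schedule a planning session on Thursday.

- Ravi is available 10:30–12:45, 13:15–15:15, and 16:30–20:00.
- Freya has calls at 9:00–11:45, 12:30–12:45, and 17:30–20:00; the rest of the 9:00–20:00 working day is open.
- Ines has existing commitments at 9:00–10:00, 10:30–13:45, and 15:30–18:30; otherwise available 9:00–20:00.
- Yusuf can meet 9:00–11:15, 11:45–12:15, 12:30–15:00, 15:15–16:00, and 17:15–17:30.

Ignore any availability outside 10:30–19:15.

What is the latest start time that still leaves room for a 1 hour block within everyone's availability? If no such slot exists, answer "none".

Freya free within 09:00–20:00: 11:45–12:30, 12:45–17:30.
Ines free within 09:00–20:00: 10:00–10:30, 13:45–15:30, 18:30–20:00.
Ravi ∩ Freya: 11:45–12:30, 13:15–15:15, 16:30–17:30.
Ravi ∩ Freya ∩ Ines: 13:45–15:15.
Ravi ∩ Freya ∩ Ines ∩ Yusuf: 13:45–15:00.
Restricted to 10:30–19:15: 13:45–15:00.
Windows ≥ 60 min: 13:45–15:00.
Latest start in the last window 13:45–15:00 is 15:00 − 60 min = 14:00.

14:00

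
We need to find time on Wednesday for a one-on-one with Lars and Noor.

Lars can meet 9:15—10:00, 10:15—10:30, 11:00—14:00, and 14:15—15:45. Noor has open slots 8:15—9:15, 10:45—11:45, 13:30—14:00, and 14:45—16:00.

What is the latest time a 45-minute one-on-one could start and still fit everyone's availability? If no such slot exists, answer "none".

15:00

Lars ∩ Noor: 11:00–11:45, 13:30–14:00, 14:45–15:45.
Windows ≥ 45 min: 11:00–11:45, 14:45–15:45.
Latest start in the last window 14:45–15:45 is 15:45 − 45 min = 15:00.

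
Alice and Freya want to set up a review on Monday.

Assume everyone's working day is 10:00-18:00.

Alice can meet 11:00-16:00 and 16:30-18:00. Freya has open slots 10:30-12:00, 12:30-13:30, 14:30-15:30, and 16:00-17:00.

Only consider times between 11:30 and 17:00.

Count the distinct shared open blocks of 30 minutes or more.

4

Alice ∩ Freya: 11:00–12:00, 12:30–13:30, 14:30–15:30, 16:30–17:00.
Restricted to 11:30–17:00: 11:30–12:00, 12:30–13:30, 14:30–15:30, 16:30–17:00.
Windows ≥ 30 min: 11:30–12:00, 12:30–13:30, 14:30–15:30, 16:30–17:00.
That's 4 windows.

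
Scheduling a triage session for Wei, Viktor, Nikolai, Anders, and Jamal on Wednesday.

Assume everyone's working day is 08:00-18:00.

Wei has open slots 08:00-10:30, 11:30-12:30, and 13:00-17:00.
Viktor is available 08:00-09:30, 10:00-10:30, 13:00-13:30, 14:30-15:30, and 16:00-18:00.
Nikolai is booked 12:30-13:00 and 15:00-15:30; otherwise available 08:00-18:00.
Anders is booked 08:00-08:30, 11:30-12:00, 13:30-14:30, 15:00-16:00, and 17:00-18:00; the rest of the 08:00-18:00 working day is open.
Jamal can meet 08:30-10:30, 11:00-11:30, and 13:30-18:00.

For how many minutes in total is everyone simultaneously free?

Nikolai free within 08:00–18:00: 08:00–12:30, 13:00–15:00, 15:30–18:00.
Anders free within 08:00–18:00: 08:30–11:30, 12:00–13:30, 14:30–15:00, 16:00–17:00.
Wei ∩ Viktor: 08:00–09:30, 10:00–10:30, 13:00–13:30, 14:30–15:30, 16:00–17:00.
Wei ∩ Viktor ∩ Nikolai: 08:00–09:30, 10:00–10:30, 13:00–13:30, 14:30–15:00, 16:00–17:00.
Wei ∩ Viktor ∩ Nikolai ∩ Anders: 08:30–09:30, 10:00–10:30, 13:00–13:30, 14:30–15:00, 16:00–17:00.
Wei ∩ Viktor ∩ Nikolai ∩ Anders ∩ Jamal: 08:30–09:30, 10:00–10:30, 14:30–15:00, 16:00–17:00.
Total common minutes: 60 + 30 + 30 + 60 = 180.

180 minutes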